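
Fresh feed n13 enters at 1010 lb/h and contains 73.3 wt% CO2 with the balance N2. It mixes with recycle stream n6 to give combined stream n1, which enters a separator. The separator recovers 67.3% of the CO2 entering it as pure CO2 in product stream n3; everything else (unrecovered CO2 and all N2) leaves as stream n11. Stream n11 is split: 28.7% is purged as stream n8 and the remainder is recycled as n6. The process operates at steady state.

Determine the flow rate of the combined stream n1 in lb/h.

1905 lb/h

N2 enters only via n13 and leaves only via the purge: 1010×0.267 = 0.287×(N2 in n11), and the separator passes all N2, so N2 in n1 = N2 in n11 = 939.62 lb/h.
CO2 in n1: m_A = 1010×0.733 + (1−0.287)·(1−0.673)·m_A, so m_A = 740.33/0.7668 = 965.42 lb/h.
n1 = 965.42 + 939.62 = 1905 lb/h.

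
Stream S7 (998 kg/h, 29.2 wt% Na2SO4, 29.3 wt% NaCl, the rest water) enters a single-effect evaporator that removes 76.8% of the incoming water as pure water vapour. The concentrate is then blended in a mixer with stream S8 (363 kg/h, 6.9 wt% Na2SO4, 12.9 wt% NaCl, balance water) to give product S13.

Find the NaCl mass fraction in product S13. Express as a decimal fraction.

0.325

Vapour removed = 0.768×0.415×998 = 318.08 kg/h; concentrate = 679.92 kg/h.
NaCl reaching the mixer = 292.41 (from concentrate) + 363×0.129 = 339.24 kg/h.
Product flow = 679.92 + 363 = 1042.9 kg/h; NaCl fraction = 0.325.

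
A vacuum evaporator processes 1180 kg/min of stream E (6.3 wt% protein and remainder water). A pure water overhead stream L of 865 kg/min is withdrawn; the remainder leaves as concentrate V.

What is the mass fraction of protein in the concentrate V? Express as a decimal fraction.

0.236

protein is not removed: 1180×0.063 = 74.34 kg/min of protein enters V.
Concentrate = 1180 − 865 = 315 kg/min.
Mass fraction = 74.34/315 = 0.236.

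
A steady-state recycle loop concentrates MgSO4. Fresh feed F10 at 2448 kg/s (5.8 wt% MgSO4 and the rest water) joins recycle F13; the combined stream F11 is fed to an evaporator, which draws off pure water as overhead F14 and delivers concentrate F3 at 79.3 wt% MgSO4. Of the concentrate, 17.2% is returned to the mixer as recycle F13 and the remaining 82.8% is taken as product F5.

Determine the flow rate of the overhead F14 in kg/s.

Overall MgSO4 balance (none leaves overhead): MgSO4 in fresh feed = MgSO4 in product, i.e. 2448×0.058 = (1−0.172)·F3·0.793.
F3 = 141.98/(0.793×0.828) = 216.24 kg/s.
Recycle F13 = 0.172×216.24 = 37.193 kg/s.
Combined feed F11 = 2448 + 37.193 = 2485.2 kg/s.
Overhead F14 = F11 − F3 = 2485.2 − 216.24 = 2269 kg/s.

2269 kg/s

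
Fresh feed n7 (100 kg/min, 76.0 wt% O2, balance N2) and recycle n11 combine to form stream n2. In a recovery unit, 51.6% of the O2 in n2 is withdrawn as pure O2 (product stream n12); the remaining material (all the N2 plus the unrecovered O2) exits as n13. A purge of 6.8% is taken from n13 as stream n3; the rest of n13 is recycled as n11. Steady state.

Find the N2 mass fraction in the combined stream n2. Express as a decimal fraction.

0.718

N2 enters only via n7 and leaves only via the purge: 100×0.240 = 0.068×(N2 in n13), and the recovery unit passes all N2, so N2 in n2 = N2 in n13 = 352.94 kg/min.
O2 in n2: m_A = 100×0.760 + (1−0.068)·(1−0.516)·m_A, so m_A = 76/0.5489 = 138.46 kg/min.
n2 = 138.46 + 352.94 = 491.4 kg/min.
N2 fraction in n2 = 352.94/491.4 = 0.718.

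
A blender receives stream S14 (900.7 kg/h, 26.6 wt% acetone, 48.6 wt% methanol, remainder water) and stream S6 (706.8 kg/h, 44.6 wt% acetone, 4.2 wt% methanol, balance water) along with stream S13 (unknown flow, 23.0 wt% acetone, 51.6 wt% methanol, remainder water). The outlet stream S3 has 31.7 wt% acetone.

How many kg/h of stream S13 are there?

Let S13 be the unknown flow. Total out = 1607.5 + S13.
acetone balance: 554.82 + 0.230·S13 = 0.317·(1607.5 + S13)
(0.230 − 0.317)·S13 = 0.317×1607.5 − 554.82 = -45.241
S13 = -45.241 / -0.087 = 520.02 kg/h

520 kg/h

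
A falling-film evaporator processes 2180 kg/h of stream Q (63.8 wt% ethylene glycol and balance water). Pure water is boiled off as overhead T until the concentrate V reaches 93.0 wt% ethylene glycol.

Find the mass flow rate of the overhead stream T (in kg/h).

ethylene glycol is conserved: 2180×0.638 = 1390.8 kg/h all reports to the concentrate.
Concentrate = 1390.8/(target fraction) = 1495.5 kg/h.
Overhead = 2180 − 1495.5 = 684.47 kg/h.

684.5 kg/h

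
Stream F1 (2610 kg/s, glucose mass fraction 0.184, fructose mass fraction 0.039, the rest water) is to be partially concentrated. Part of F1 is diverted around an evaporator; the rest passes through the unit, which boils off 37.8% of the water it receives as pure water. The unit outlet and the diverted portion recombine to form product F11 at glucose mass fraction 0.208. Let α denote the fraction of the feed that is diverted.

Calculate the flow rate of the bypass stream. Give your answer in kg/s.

All 2610×0.184 = 480.24 kg/s of glucose reaches F11, so F11 = 480.24/0.208 = 2308.8 kg/s and vapour = 301.15 kg/s.
The evaporator receives (1−α)·2610 of feed at 0.777 water and removes 0.378 of that water:
0.378×0.777×(1−α)×2610 = 301.15
(1−α) = 301.15/766.57 = 0.3929;  α = 0.6071.
Bypass flow = 0.6071×2610 = 1584.6 kg/s.

1585 kg/s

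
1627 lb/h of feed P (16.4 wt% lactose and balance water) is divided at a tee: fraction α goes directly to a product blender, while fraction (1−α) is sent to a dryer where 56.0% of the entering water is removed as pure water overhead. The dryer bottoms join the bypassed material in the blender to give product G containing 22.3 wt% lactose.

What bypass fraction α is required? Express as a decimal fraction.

All 1627×0.164 = 266.83 lb/h of lactose reaches G, so G = 266.83/0.223 = 1196.5 lb/h and vapour = 430.46 lb/h.
The evaporator receives (1−α)·1627 of feed at 0.836 water and removes 0.560 of that water:
0.560×0.836×(1−α)×1627 = 430.46
(1−α) = 430.46/761.7 = 0.5651;  α = 0.4349.

0.435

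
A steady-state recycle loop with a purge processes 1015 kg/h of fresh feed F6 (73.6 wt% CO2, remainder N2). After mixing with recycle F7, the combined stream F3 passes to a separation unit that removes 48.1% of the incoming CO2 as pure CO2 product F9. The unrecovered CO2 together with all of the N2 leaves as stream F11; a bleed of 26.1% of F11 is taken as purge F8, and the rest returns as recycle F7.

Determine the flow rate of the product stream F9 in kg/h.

582.9 kg/h

CO2 in F3: m_A = 1015×0.736 + (1−0.261)·(1−0.481)·m_A, so m_A = 747.04/0.6165 = 1211.8 kg/h.
Product F9 = 0.481×1211.8 = 582.89 kg/h.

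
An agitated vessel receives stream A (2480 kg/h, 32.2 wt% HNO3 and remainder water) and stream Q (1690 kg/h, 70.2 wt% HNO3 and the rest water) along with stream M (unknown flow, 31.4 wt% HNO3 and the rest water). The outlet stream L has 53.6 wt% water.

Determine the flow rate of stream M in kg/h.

Let M be the unknown flow. Total out = 4170 + M.
water balance: 2185.1 + 0.686·M = 0.536·(4170 + M)
(0.686 − 0.536)·M = 0.536×4170 − 2185.1 = 50.06
M = 50.06 / 0.150 = 333.73 kg/h

333.7 kg/h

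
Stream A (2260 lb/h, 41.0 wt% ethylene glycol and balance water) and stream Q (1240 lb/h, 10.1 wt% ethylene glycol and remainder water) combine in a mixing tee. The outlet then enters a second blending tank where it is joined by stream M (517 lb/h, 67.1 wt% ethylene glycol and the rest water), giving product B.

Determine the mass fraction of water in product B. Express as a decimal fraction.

0.652

Overall, product flow = 4017 lb/h.
water in = 2260×0.590 + 1240×0.899 + 517×0.329 = 2618.3 lb/h.
water fraction in B = 0.652.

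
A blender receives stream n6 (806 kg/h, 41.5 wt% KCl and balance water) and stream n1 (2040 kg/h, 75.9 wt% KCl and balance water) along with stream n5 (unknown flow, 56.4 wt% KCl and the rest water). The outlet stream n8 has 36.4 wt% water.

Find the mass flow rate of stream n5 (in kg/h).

1011 kg/h

Let n5 be the unknown flow. Total out = 2846 + n5.
water balance: 963.15 + 0.436·n5 = 0.364·(2846 + n5)
(0.436 − 0.364)·n5 = 0.364×2846 − 963.15 = 72.794
n5 = 72.794 / 0.072 = 1011 kg/h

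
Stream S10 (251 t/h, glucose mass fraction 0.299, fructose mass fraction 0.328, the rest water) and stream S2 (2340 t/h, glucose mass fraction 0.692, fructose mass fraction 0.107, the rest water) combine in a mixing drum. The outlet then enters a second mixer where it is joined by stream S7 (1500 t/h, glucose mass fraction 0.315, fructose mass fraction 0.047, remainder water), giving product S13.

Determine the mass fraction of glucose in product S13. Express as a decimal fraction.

0.530

Overall, product flow = 4091 t/h.
glucose in = 251×0.299 + 2340×0.692 + 1500×0.315 = 2166.8 t/h.
glucose fraction in S13 = 0.530.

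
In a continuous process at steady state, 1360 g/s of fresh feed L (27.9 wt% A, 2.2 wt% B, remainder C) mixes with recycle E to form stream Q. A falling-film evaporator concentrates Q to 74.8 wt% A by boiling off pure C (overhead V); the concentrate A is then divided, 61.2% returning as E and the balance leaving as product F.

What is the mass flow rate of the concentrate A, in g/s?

1307 g/s

Overall A balance (none leaves overhead): A in fresh feed = A in product, i.e. 1360×0.279 = (1−0.612)·A·0.748.
A = 379.44/(0.748×0.388) = 1307.4 g/s.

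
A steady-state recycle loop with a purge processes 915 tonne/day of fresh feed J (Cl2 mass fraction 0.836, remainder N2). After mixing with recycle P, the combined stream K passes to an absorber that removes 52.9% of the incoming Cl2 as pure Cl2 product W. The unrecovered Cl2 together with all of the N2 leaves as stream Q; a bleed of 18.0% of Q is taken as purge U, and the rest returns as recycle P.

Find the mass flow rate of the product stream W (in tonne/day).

Cl2 in K: m_A = 915×0.836 + (1−0.180)·(1−0.529)·m_A, so m_A = 764.94/0.6138 = 1246.3 tonne/day.
Product W = 0.529×1246.3 = 659.28 tonne/day.

659.3 tonne/day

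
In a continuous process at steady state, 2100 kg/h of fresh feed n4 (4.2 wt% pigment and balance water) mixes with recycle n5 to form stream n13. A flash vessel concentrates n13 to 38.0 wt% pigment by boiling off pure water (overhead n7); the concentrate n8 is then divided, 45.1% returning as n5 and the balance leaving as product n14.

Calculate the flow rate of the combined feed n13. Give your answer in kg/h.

2291 kg/h

Overall pigment balance (none leaves overhead): pigment in fresh feed = pigment in product, i.e. 2100×0.042 = (1−0.451)·n8·0.380.
n8 = 88.2/(0.380×0.549) = 422.78 kg/h.
Recycle n5 = 0.451×422.78 = 190.67 kg/h.
Combined feed n13 = 2100 + 190.67 = 2290.7 kg/h.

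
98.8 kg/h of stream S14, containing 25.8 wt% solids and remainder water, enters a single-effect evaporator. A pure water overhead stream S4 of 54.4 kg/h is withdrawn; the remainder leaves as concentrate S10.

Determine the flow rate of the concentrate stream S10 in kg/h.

Concentrate = 98.8 − 54.4 = 44.4 kg/h.

44.4 kg/h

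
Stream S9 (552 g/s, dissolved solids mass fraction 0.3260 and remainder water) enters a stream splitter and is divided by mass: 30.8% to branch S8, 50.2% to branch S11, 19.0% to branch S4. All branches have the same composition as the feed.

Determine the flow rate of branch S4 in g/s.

104.9 g/s

Branch S4 flow = 0.190×552 = 104.88 g/s.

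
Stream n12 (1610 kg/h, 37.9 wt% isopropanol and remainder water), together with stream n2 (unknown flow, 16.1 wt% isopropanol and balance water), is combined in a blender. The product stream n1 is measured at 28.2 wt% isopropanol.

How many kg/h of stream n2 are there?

Let n2 be the unknown flow. Total out = 1610 + n2.
isopropanol balance: 610.19 + 0.161·n2 = 0.282·(1610 + n2)
(0.161 − 0.282)·n2 = 0.282×1610 − 610.19 = -156.17
n2 = -156.17 / -0.121 = 1290.7 kg/h

1291 kg/h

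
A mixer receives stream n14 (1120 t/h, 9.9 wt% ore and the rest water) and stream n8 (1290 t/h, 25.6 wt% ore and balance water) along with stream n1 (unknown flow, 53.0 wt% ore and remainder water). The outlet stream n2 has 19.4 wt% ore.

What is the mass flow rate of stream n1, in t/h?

78.63 t/h

Let n1 be the unknown flow. Total out = 2410 + n1.
ore balance: 441.12 + 0.530·n1 = 0.194·(2410 + n1)
(0.530 − 0.194)·n1 = 0.194×2410 − 441.12 = 26.42
n1 = 26.42 / 0.336 = 78.631 t/h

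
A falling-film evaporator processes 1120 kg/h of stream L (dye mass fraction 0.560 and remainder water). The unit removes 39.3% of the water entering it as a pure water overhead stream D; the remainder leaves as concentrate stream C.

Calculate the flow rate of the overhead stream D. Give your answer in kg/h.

193.7 kg/h

water entering = 1120×0.440 = 492.8 kg/h; overhead removed = 0.393×492.8 = 193.67 kg/h.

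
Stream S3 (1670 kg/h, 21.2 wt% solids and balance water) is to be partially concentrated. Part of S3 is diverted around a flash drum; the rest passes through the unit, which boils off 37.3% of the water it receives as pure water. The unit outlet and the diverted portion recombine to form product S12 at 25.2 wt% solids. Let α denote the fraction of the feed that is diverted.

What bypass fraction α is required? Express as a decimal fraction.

All 1670×0.212 = 354.04 kg/h of solids reaches S12, so S12 = 354.04/0.252 = 1404.9 kg/h and vapour = 265.08 kg/h.
The evaporator receives (1−α)·1670 of feed at 0.788 water and removes 0.373 of that water:
0.373×0.788×(1−α)×1670 = 265.08
(1−α) = 265.08/490.85 = 0.5400;  α = 0.4600.

0.460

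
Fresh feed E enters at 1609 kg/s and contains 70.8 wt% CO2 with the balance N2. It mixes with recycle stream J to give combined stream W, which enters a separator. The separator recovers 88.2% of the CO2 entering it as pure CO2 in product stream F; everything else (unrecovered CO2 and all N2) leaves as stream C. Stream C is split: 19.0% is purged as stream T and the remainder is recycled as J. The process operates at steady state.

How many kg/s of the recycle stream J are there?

2123 kg/s

N2 enters only via E and leaves only via the purge: 1609×0.292 = 0.190×(N2 in C), and the separator passes all N2, so N2 in W = N2 in C = 2472.8 kg/s.
CO2 in W: m_A = 1609×0.708 + (1−0.190)·(1−0.882)·m_A, so m_A = 1139.2/0.9044 = 1259.6 kg/s.
C = (1−0.882)×1259.6 + 2472.8 = 2621.4 kg/s.
Recycle J = (1−0.190)×2621.4 = 2123.3 kg/s.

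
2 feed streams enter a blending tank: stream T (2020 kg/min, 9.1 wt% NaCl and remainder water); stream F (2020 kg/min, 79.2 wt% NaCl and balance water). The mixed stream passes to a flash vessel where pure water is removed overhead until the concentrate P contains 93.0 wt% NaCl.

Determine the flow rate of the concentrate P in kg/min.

NaCl entering = 2020×0.091 + 2020×0.792 = 1783.7 kg/min.
All NaCl reports to P, so P = 1783.7/0.930 = 1917.9 kg/min.

1918 kg/min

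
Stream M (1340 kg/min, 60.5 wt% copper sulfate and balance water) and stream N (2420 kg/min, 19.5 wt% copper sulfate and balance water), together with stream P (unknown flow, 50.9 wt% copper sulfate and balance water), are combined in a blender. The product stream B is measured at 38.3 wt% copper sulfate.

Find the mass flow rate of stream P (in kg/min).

Let P be the unknown flow. Total out = 3760 + P.
copper sulfate balance: 1282.6 + 0.509·P = 0.383·(3760 + P)
(0.509 − 0.383)·P = 0.383×3760 − 1282.6 = 157.48
P = 157.48 / 0.126 = 1249.8 kg/min

1250 kg/min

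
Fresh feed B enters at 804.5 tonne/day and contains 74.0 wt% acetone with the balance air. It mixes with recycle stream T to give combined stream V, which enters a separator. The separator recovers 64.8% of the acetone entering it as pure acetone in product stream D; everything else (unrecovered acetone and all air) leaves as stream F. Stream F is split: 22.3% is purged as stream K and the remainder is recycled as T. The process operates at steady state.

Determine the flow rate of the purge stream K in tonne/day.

air enters only via B and leaves only via the purge: 804.5×0.260 = 0.223×(air in F), and the separator passes all air, so air in V = air in F = 937.98 tonne/day.
acetone in V: m_A = 804.5×0.740 + (1−0.223)·(1−0.648)·m_A, so m_A = 595.33/0.7265 = 819.45 tonne/day.
F = (1−0.648)×819.45 + 937.98 = 1226.4 tonne/day.
Purge K = 0.223×1226.4 = 273.49 tonne/day.

273.5 tonne/day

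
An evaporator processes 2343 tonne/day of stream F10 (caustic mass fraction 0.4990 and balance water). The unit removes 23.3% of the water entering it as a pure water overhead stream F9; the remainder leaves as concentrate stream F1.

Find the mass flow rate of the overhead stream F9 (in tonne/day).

273.5 tonne/day

water entering = 2343×0.501 = 1173.8 tonne/day; overhead removed = 0.233×1173.8 = 273.51 tonne/day.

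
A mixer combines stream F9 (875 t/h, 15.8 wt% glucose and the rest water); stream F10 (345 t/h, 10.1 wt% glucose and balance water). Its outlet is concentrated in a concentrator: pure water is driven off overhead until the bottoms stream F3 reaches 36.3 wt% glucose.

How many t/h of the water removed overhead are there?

743.2 t/h

glucose entering = 875×0.158 + 345×0.101 = 173.09 t/h.
All glucose reports to F3, so F3 = 173.09/0.363 = 476.85 t/h.
Total feed = 1220 t/h; overhead = 1220 − 476.85 = 743.15 t/h.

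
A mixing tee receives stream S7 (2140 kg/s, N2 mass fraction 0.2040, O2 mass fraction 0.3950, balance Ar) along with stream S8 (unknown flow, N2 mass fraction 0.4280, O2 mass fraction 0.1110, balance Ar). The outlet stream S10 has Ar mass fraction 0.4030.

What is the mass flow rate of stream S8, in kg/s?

73.79 kg/s

Let S8 be the unknown flow. Total out = 2140 + S8.
Ar balance: 858.14 + 0.461·S8 = 0.403·(2140 + S8)
(0.461 − 0.403)·S8 = 0.403×2140 − 858.14 = 4.28
S8 = 4.28 / 0.058 = 73.793 kg/s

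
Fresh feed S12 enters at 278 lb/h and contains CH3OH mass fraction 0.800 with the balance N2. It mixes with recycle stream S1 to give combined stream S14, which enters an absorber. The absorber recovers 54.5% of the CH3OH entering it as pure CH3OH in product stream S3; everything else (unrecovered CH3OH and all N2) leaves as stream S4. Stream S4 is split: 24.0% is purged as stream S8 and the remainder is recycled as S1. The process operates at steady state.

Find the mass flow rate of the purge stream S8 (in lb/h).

92.72 lb/h

N2 enters only via S12 and leaves only via the purge: 278×0.200 = 0.240×(N2 in S4), and the absorber passes all N2, so N2 in S14 = N2 in S4 = 231.67 lb/h.
CH3OH in S14: m_A = 278×0.800 + (1−0.240)·(1−0.545)·m_A, so m_A = 222.4/0.6542 = 339.96 lb/h.
S4 = (1−0.545)×339.96 + 231.67 = 386.35 lb/h.
Purge S8 = 0.240×386.35 = 92.723 lb/h.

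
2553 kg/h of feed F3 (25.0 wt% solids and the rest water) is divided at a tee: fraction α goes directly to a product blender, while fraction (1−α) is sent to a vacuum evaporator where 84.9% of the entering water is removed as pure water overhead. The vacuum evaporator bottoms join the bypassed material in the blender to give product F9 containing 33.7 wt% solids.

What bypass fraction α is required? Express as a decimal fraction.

All 2553×0.250 = 638.25 kg/h of solids reaches F9, so F9 = 638.25/0.337 = 1893.9 kg/h and vapour = 659.08 kg/h.
The evaporator receives (1−α)·2553 of feed at 0.750 water and removes 0.849 of that water:
0.849×0.750×(1−α)×2553 = 659.08
(1−α) = 659.08/1625.6 = 0.4054;  α = 0.5946.

0.595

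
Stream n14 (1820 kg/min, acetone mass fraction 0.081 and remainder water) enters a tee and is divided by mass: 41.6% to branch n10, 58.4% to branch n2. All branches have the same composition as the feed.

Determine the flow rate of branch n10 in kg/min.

Branch n10 flow = 0.416×1820 = 757.12 kg/min.

757.1 kg/min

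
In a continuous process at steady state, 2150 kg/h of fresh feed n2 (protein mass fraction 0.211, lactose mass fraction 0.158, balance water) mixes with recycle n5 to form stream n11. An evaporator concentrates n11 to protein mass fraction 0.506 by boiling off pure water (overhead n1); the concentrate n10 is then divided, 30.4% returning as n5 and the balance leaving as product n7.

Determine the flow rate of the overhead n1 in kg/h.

Overall protein balance (none leaves overhead): protein in fresh feed = protein in product, i.e. 2150×0.211 = (1−0.304)·n10·0.506.
n10 = 453.65/(0.506×0.696) = 1288.1 kg/h.
Recycle n5 = 0.304×1288.1 = 391.59 kg/h.
Combined feed n11 = 2150 + 391.59 = 2541.6 kg/h.
Overhead n1 = n11 − n10 = 2541.6 − 1288.1 = 1253.5 kg/h.

1253 kg/h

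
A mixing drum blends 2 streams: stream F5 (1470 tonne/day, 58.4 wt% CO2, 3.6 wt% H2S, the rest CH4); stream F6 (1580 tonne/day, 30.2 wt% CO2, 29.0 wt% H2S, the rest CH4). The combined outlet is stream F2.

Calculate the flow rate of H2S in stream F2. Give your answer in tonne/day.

H2S out = H2S in = 1470×0.036 + 1580×0.290 = 511.12 tonne/day.

511.1 tonne/day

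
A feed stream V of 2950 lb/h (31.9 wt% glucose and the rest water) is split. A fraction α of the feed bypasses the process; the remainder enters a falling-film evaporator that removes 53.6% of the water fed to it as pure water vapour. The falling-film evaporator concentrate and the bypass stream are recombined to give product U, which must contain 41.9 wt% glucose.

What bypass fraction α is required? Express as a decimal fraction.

All 2950×0.319 = 941.05 lb/h of glucose reaches U, so U = 941.05/0.419 = 2245.9 lb/h and vapour = 704.06 lb/h.
The evaporator receives (1−α)·2950 of feed at 0.681 water and removes 0.536 of that water:
0.536×0.681×(1−α)×2950 = 704.06
(1−α) = 704.06/1076.8 = 0.6538;  α = 0.3462.

0.346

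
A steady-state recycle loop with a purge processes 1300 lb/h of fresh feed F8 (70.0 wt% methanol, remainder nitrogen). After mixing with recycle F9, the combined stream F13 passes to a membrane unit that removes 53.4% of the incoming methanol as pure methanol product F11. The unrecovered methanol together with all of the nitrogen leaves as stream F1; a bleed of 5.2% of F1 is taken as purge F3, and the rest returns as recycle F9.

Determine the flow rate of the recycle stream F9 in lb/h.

7830 lb/h

nitrogen enters only via F8 and leaves only via the purge: 1300×0.300 = 0.052×(nitrogen in F1), and the membrane unit passes all nitrogen, so nitrogen in F13 = nitrogen in F1 = 7500 lb/h.
methanol in F13: m_A = 1300×0.700 + (1−0.052)·(1−0.534)·m_A, so m_A = 910/0.5582 = 1630.1 lb/h.
F1 = (1−0.534)×1630.1 + 7500 = 8259.6 lb/h.
Recycle F9 = (1−0.052)×8259.6 = 7830.1 lb/h.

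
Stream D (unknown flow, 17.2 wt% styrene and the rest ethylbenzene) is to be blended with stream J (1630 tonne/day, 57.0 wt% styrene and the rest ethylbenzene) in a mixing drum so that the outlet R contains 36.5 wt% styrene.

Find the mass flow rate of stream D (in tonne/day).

Let D be the unknown flow. Total out = 1630 + D.
styrene balance: 929.1 + 0.172·D = 0.365·(1630 + D)
(0.172 − 0.365)·D = 0.365×1630 − 929.1 = -334.15
D = -334.15 / -0.193 = 1731.3 tonne/day

1731 tonne/day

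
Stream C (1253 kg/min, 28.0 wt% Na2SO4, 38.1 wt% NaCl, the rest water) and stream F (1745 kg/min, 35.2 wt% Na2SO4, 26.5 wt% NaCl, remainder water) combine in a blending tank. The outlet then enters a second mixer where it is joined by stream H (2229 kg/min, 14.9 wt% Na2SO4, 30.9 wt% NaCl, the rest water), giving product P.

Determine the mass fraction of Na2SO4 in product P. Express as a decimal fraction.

0.248

Overall, product flow = 5227 kg/min.
Na2SO4 in = 1253×0.280 + 1745×0.352 + 2229×0.149 = 1297.2 kg/min.
Na2SO4 fraction in P = 0.248.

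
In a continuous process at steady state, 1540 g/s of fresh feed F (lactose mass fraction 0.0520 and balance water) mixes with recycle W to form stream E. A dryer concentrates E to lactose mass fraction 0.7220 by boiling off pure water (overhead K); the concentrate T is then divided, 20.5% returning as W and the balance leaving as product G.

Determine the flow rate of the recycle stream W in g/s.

Overall lactose balance (none leaves overhead): lactose in fresh feed = lactose in product, i.e. 1540×0.052 = (1−0.205)·T·0.722.
T = 80.08/(0.722×0.795) = 139.51 g/s.
Recycle W = 0.205×139.51 = 28.6 g/s.

28.6 g/s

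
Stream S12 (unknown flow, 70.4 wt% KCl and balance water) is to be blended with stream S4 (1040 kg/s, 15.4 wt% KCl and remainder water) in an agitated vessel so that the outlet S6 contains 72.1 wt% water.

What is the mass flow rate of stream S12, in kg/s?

305.9 kg/s

Let S12 be the unknown flow. Total out = 1040 + S12.
water balance: 879.84 + 0.296·S12 = 0.721·(1040 + S12)
(0.296 − 0.721)·S12 = 0.721×1040 − 879.84 = -130
S12 = -130 / -0.425 = 305.88 kg/s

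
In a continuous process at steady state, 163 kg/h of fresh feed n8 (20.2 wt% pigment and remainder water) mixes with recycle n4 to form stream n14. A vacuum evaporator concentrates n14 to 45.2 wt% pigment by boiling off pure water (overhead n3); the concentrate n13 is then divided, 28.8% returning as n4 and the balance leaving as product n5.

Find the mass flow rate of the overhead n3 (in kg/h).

Overall pigment balance (none leaves overhead): pigment in fresh feed = pigment in product, i.e. 163×0.202 = (1−0.288)·n13·0.452.
n13 = 32.926/(0.452×0.712) = 102.31 kg/h.
Recycle n4 = 0.288×102.31 = 29.465 kg/h.
Combined feed n14 = 163 + 29.465 = 192.47 kg/h.
Overhead n3 = n14 − n13 = 192.47 − 102.31 = 90.155 kg/h.

90.15 kg/h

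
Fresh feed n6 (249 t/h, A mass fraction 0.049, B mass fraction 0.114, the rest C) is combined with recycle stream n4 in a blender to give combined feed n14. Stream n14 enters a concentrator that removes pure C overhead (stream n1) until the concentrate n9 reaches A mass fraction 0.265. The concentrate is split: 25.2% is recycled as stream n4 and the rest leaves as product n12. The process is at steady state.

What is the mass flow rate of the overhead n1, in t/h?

203 t/h

Overall A balance (none leaves overhead): A in fresh feed = A in product, i.e. 249×0.049 = (1−0.252)·n9·0.265.
n9 = 12.201/(0.265×0.748) = 61.553 t/h.
Recycle n4 = 0.252×61.553 = 15.511 t/h.
Combined feed n14 = 249 + 15.511 = 264.51 t/h.
Overhead n1 = n14 − n9 = 264.51 − 61.553 = 202.96 t/h.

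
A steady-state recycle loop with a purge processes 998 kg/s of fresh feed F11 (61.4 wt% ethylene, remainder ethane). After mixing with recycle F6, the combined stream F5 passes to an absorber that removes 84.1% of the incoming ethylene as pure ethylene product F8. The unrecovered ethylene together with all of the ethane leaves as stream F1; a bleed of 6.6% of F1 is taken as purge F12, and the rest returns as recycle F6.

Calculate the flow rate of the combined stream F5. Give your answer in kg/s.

ethane enters only via F11 and leaves only via the purge: 998×0.386 = 0.066×(ethane in F1), and the absorber passes all ethane, so ethane in F5 = ethane in F1 = 5836.8 kg/s.
ethylene in F5: m_A = 998×0.614 + (1−0.066)·(1−0.841)·m_A, so m_A = 612.77/0.8515 = 719.64 kg/s.
F5 = 719.64 + 5836.8 = 6556.4 kg/s.

6556 kg/s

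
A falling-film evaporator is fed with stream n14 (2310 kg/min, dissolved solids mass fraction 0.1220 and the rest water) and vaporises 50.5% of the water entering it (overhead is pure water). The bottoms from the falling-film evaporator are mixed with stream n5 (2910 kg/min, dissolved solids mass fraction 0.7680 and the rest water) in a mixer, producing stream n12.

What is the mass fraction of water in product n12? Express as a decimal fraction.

Vapour removed = 0.505×0.878×2310 = 1024.2 kg/min; concentrate = 1285.8 kg/min.
water reaching the mixer = 1003.9 (from concentrate) + 2910×0.232 = 1679.1 kg/min.
Product flow = 1285.8 + 2910 = 4195.8 kg/min; water fraction = 0.4002.

0.4002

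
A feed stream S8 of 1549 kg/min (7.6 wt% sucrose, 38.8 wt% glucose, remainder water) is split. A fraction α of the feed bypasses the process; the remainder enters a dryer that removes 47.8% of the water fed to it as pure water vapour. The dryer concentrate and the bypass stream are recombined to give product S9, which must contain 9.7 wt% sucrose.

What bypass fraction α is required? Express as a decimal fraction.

0.155

All 1549×0.076 = 117.72 kg/min of sucrose reaches S9, so S9 = 117.72/0.097 = 1213.6 kg/min and vapour = 335.35 kg/min.
The evaporator receives (1−α)·1549 of feed at 0.536 water and removes 0.478 of that water:
0.478×0.536×(1−α)×1549 = 335.35
(1−α) = 335.35/396.87 = 0.8450;  α = 0.1550.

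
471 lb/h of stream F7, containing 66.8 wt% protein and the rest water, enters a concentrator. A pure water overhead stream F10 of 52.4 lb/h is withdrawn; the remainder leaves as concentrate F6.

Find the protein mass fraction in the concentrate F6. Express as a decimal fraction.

protein is not removed: 471×0.668 = 314.63 lb/h of protein enters F6.
Concentrate = 471 − 52.4 = 418.6 lb/h.
Mass fraction = 314.63/418.6 = 0.752.

0.752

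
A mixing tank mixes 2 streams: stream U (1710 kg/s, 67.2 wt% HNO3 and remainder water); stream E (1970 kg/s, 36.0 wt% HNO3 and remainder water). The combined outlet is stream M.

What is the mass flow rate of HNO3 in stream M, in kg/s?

HNO3 out = HNO3 in = 1710×0.672 + 1970×0.360 = 1858.3 kg/s.

1858 kg/s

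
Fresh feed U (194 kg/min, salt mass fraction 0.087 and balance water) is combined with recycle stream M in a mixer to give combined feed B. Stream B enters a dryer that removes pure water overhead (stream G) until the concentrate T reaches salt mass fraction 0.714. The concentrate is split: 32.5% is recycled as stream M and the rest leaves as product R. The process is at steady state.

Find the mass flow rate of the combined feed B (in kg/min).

Overall salt balance (none leaves overhead): salt in fresh feed = salt in product, i.e. 194×0.087 = (1−0.325)·T·0.714.
T = 16.878/(0.714×0.675) = 35.02 kg/min.
Recycle M = 0.325×35.02 = 11.382 kg/min.
Combined feed B = 194 + 11.382 = 205.38 kg/min.

205.4 kg/min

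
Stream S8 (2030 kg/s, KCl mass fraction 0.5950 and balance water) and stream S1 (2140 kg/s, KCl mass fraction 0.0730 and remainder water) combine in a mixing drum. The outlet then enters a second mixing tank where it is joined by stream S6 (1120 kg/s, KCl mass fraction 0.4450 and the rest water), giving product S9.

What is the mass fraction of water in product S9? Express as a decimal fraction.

0.6479

Overall, product flow = 5290 kg/s.
water in = 2030×0.405 + 2140×0.927 + 1120×0.555 = 3427.5 kg/s.
water fraction in S9 = 0.6479.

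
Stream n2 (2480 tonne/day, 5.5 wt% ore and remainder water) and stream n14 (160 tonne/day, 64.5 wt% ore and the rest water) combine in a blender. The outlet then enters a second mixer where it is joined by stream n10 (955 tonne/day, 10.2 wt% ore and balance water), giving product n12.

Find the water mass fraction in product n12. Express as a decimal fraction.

Overall, product flow = 3595 tonne/day.
water in = 2480×0.945 + 160×0.355 + 955×0.898 = 3258 tonne/day.
water fraction in n12 = 0.9063.

0.9063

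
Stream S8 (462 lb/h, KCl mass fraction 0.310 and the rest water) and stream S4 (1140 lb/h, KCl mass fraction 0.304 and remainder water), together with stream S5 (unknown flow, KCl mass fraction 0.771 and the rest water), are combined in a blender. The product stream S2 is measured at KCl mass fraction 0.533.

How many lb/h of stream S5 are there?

Let S5 be the unknown flow. Total out = 1602 + S5.
KCl balance: 489.78 + 0.771·S5 = 0.533·(1602 + S5)
(0.771 − 0.533)·S5 = 0.533×1602 − 489.78 = 364.09
S5 = 364.09 / 0.238 = 1529.8 lb/h

1530 lb/h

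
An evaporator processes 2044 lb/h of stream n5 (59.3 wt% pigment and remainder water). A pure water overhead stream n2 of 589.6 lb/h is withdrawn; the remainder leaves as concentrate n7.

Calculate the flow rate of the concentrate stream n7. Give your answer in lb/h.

Concentrate = 2044 − 589.6 = 1454.4 lb/h.

1454 lb/h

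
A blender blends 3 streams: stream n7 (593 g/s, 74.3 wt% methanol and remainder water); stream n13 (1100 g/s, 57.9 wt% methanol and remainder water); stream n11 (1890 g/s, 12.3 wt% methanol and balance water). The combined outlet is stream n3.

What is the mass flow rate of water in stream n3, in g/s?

water out = water in = 593×0.257 + 1100×0.421 + 1890×0.877 = 2273 g/s.

2273 g/s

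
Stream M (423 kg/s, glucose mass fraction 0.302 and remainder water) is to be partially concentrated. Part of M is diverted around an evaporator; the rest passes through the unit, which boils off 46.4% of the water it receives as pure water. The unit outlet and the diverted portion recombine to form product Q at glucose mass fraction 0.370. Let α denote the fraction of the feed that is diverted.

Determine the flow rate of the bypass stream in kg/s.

All 423×0.302 = 127.75 kg/s of glucose reaches Q, so Q = 127.75/0.370 = 345.26 kg/s and vapour = 77.741 kg/s.
The evaporator receives (1−α)·423 of feed at 0.698 water and removes 0.464 of that water:
0.464×0.698×(1−α)×423 = 77.741
(1−α) = 77.741/137 = 0.5675;  α = 0.4325.
Bypass flow = 0.4325×423 = 182.97 kg/s.

183 kg/s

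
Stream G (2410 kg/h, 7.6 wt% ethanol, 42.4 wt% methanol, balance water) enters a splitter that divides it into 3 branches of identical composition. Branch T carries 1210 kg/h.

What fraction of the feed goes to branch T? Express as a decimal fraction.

Fraction to T = 1210/2410 = 0.5021.

0.502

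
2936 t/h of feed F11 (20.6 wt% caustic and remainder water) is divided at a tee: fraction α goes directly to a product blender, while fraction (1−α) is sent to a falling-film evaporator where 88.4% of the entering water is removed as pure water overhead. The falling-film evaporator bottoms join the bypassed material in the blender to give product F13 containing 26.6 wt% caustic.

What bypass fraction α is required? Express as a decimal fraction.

All 2936×0.206 = 604.82 t/h of caustic reaches F13, so F13 = 604.82/0.266 = 2273.7 t/h and vapour = 662.26 t/h.
The evaporator receives (1−α)·2936 of feed at 0.794 water and removes 0.884 of that water:
0.884×0.794×(1−α)×2936 = 662.26
(1−α) = 662.26/2060.8 = 0.3214;  α = 0.6786.

0.679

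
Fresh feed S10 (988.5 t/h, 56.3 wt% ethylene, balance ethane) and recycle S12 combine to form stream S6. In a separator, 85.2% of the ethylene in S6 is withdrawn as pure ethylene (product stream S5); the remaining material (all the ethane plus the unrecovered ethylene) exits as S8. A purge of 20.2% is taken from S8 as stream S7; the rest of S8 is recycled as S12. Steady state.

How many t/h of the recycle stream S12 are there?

ethane enters only via S10 and leaves only via the purge: 988.5×0.437 = 0.202×(ethane in S8), and the separator passes all ethane, so ethane in S6 = ethane in S8 = 2138.5 t/h.
ethylene in S6: m_A = 988.5×0.563 + (1−0.202)·(1−0.852)·m_A, so m_A = 556.53/0.8819 = 631.06 t/h.
S8 = (1−0.852)×631.06 + 2138.5 = 2231.9 t/h.
Recycle S12 = (1−0.202)×2231.9 = 1781 t/h.

1781 t/h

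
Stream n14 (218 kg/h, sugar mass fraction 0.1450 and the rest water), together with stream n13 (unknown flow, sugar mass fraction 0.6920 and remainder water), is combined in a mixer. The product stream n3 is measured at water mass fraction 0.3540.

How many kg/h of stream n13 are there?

2374 kg/h

Let n13 be the unknown flow. Total out = 218 + n13.
water balance: 186.39 + 0.308·n13 = 0.354·(218 + n13)
(0.308 − 0.354)·n13 = 0.354×218 − 186.39 = -109.22
n13 = -109.22 / -0.046 = 2374.3 kg/h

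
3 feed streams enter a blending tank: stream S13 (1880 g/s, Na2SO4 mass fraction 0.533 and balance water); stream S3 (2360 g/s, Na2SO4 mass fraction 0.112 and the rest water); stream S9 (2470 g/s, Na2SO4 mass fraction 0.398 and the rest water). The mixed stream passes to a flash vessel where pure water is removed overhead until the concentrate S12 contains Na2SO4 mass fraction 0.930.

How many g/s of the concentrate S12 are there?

Na2SO4 entering = 1880×0.533 + 2360×0.112 + 2470×0.398 = 2249.4 g/s.
All Na2SO4 reports to S12, so S12 = 2249.4/0.930 = 2418.7 g/s.

2419 g/s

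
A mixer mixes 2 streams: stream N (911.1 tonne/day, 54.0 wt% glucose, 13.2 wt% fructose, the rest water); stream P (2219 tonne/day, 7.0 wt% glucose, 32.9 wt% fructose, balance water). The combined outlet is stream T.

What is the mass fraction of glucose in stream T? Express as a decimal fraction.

Total flow out = 911.1 + 2219 = 3130.1 tonne/day.
glucose in = 911.1×0.540 + 2219×0.070 = 647.32 tonne/day.
glucose mass fraction in T = 647.32/3130.1 = 0.207.

0.207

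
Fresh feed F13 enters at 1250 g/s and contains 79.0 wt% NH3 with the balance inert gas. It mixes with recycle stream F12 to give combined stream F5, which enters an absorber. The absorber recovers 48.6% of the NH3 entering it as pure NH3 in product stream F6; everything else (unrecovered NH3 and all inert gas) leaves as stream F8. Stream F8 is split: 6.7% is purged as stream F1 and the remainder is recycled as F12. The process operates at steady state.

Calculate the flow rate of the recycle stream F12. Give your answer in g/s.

4565 g/s

inert gas enters only via F13 and leaves only via the purge: 1250×0.210 = 0.067×(inert gas in F8), and the absorber passes all inert gas, so inert gas in F5 = inert gas in F8 = 3917.9 g/s.
NH3 in F5: m_A = 1250×0.790 + (1−0.067)·(1−0.486)·m_A, so m_A = 987.5/0.5204 = 1897.4 g/s.
F8 = (1−0.486)×1897.4 + 3917.9 = 4893.2 g/s.
Recycle F12 = (1−0.067)×4893.2 = 4565.4 g/s.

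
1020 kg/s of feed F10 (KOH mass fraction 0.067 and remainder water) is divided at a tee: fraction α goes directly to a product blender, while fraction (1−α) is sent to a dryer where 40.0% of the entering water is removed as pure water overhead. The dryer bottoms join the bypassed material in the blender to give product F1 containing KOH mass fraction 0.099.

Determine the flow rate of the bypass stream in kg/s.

All 1020×0.067 = 68.34 kg/s of KOH reaches F1, so F1 = 68.34/0.099 = 690.3 kg/s and vapour = 329.7 kg/s.
The evaporator receives (1−α)·1020 of feed at 0.933 water and removes 0.400 of that water:
0.400×0.933×(1−α)×1020 = 329.7
(1−α) = 329.7/380.66 = 0.8661;  α = 0.1339.
Bypass flow = 0.1339×1020 = 136.57 kg/s.

136.6 kg/s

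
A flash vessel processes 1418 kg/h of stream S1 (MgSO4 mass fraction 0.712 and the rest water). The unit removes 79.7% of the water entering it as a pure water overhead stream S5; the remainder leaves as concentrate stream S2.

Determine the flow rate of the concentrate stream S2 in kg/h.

1093 kg/h

water entering = 1418×0.288 = 408.38 kg/h; overhead removed = 0.797×408.38 = 325.48 kg/h.
Concentrate = 1418 − 325.48 = 1092.5 kg/h.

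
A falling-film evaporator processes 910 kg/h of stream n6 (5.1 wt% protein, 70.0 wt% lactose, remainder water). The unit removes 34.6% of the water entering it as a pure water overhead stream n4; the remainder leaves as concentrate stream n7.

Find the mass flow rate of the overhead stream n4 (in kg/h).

water entering = 910×0.249 = 226.59 kg/h; overhead removed = 0.346×226.59 = 78.4 kg/h.

78.4 kg/h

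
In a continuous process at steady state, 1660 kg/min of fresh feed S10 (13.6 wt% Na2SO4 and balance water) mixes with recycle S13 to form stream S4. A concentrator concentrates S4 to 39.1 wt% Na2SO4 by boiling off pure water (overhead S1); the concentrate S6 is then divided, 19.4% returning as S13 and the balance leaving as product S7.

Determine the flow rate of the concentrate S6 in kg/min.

Overall Na2SO4 balance (none leaves overhead): Na2SO4 in fresh feed = Na2SO4 in product, i.e. 1660×0.136 = (1−0.194)·S6·0.391.
S6 = 225.76/(0.391×0.806) = 716.37 kg/min.

716.4 kg/min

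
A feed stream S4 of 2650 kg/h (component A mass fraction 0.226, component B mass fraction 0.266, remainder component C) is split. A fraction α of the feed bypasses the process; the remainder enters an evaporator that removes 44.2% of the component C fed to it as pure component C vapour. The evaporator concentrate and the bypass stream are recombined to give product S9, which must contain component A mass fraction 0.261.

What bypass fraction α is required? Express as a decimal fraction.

0.403

All 2650×0.226 = 598.9 kg/h of component A reaches S9, so S9 = 598.9/0.261 = 2294.6 kg/h and vapour = 355.36 kg/h.
The evaporator receives (1−α)·2650 of feed at 0.508 component C and removes 0.442 of that component C:
0.442×0.508×(1−α)×2650 = 355.36
(1−α) = 355.36/595.02 = 0.5972;  α = 0.4028.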